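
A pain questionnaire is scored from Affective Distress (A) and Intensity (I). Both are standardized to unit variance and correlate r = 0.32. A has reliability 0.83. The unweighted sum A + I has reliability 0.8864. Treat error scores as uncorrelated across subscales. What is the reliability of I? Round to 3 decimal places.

0.870

Var(A+I) = 2 + 2·0.32 = 2.640.
True-score variance = ρ_A + ρ_I + 2·0.32, so 0.8864 = (0.83 + ρ_I + 0.64) / 2.640.
ρ_I = 0.8864·2.640 − 0.83 − 0.64 = 0.870.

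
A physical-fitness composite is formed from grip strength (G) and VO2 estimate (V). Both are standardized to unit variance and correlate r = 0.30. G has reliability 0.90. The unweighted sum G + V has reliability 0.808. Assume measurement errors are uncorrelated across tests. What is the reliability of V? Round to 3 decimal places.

Var(G+V) = 2 + 2·0.30 = 2.600.
True-score variance = ρ_G + ρ_V + 2·0.30, so 0.808 = (0.90 + ρ_V + 0.60) / 2.600.
ρ_V = 0.808·2.600 − 0.90 − 0.60 = 0.601.

0.601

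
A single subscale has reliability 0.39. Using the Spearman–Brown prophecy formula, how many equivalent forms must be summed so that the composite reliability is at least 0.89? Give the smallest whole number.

k ≥ ρ*(1−ρ₁)/(ρ₁(1−ρ*)) = 0.89·0.61 / (0.39·0.11) = 12.655.
Smallest integer k = 13.

13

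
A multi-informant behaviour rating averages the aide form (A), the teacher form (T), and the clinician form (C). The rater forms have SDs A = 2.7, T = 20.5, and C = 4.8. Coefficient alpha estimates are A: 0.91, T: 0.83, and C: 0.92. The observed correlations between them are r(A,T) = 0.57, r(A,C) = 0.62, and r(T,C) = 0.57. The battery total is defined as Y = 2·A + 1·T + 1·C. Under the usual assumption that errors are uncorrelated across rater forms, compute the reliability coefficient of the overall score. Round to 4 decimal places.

0.8978

Var(Y) = 2²·2.7² + 20.5² + 4.8² + 2·[2·2.7·20.5·0.57 + 2·2.7·4.8·0.62 + 20.5·4.8·0.57] = 472.45 + 270.515 = 742.965.
With uncorrelated errors the cross-covariances are all true-score covariance, so they carry over unchanged; only the diagonal terms shrink to ρᵢσᵢ².
True-score variance = [2²·2.7²·0.91 + 20.5²·0.83 + 4.8²·0.92] + 270.515 = 396.54 + 270.515 = 667.055.
Reliability = 667.055 / 742.965 = 0.8978.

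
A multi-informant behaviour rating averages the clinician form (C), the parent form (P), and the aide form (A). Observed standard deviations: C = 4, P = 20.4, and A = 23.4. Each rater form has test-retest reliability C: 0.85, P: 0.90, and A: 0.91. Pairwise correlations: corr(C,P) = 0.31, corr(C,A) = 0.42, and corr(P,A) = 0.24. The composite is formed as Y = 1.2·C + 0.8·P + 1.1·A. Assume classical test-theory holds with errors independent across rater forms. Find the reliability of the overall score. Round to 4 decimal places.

Var(Y) = 1.2²·4² + 0.8²·20.4² + 1.1²·23.4² + 2·[0.96·4·20.4·0.31 + 1.32·4·23.4·0.42 + 0.88·20.4·23.4·0.24] = 951.93 + 353.989 = 1305.92.
With uncorrelated errors the cross-covariances are all true-score covariance, so they carry over unchanged; only the diagonal terms shrink to ρᵢσᵢ².
True-score variance = [1.2²·4²·0.85 + 0.8²·20.4²·0.90 + 1.1²·23.4²·0.91] + 353.989 = 862.21 + 353.989 = 1216.2.
Reliability = 1216.2 / 1305.92 = 0.9313.

0.9313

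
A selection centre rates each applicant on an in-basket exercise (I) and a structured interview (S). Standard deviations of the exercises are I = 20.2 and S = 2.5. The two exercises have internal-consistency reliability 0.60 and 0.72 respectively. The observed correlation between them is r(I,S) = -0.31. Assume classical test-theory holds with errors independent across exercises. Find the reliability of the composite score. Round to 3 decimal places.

0.569

Var(I+S) = 20.2² + 2.5² + 2·[20.2·2.5·(-0.31)] = 414.29 − 31.31 = 382.98.
Because errors are independent across components, Cov(Tᵢ,Tⱼ) = Cov(Xᵢ,Xⱼ); the off-diagonal part of the true-score variance is the same as above.
True-score variance = [20.2²·0.60 + 2.5²·0.72] − 31.31 = 249.324 − 31.31 = 218.014.
Reliability = 218.014 / 382.98 = 0.569.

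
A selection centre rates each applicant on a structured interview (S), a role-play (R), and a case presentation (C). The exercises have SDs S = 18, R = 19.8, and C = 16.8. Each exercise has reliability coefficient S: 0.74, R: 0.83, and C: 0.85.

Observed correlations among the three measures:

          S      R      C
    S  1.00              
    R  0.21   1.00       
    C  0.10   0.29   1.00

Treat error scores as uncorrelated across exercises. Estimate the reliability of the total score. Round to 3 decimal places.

Var(S+R+C) = 18² + 19.8² + 16.8² + 2·[18·19.8·0.21 + 18·16.8·0.10 + 19.8·16.8·0.29] = 998.28 + 403.099 = 1401.38.
Because errors are independent across components, Cov(Tᵢ,Tⱼ) = Cov(Xᵢ,Xⱼ); the off-diagonal part of the true-score variance is the same as above.
True-score variance = [18²·0.74 + 19.8²·0.83 + 16.8²·0.85] + 403.099 = 805.057 + 403.099 = 1208.16.
Reliability = 1208.16 / 1401.38 = 0.862.

0.862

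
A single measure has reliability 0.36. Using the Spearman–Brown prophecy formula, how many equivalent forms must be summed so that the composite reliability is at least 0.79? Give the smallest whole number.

7

k ≥ ρ*(1−ρ₁)/(ρ₁(1−ρ*)) = 0.79·0.64 / (0.36·0.21) = 6.688.
Smallest integer k = 7.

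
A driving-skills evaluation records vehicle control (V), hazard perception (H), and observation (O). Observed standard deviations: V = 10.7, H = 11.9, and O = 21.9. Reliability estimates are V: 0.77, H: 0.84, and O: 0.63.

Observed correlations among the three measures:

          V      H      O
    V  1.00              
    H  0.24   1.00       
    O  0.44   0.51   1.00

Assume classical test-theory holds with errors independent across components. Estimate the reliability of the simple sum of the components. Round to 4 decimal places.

Var(V+H+O) = 10.7² + 11.9² + 21.9² + 2·[10.7·11.9·0.24 + 10.7·21.9·0.44 + 11.9·21.9·0.51] = 735.71 + 533.151 = 1268.86.
With uncorrelated errors the cross-covariances are all true-score covariance, so they carry over unchanged; only the diagonal terms shrink to ρᵢσᵢ².
True-score variance = [10.7²·0.77 + 11.9²·0.84 + 21.9²·0.63] + 533.151 = 509.264 + 533.151 = 1042.41.
Reliability = 1042.41 / 1268.86 = 0.8215.

0.8215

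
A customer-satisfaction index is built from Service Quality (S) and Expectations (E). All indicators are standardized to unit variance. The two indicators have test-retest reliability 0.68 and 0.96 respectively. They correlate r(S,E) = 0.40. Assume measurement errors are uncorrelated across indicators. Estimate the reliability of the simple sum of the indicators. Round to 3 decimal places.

0.871

Var(S+E) = 2 + 2·[0.40] = 2 + 0.8 = 2.8.
With uncorrelated errors the cross-covariances are all true-score covariance, so they carry over unchanged; only the diagonal terms shrink to ρᵢσᵢ².
True-score variance = [0.68 + 0.96] + 0.8 = 1.64 + 0.8 = 2.44.
Reliability = 2.44 / 2.8 = 0.871.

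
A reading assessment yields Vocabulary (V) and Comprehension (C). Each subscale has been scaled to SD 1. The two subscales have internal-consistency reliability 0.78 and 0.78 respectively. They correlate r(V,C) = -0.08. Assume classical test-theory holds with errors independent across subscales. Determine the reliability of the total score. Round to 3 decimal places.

Var(V+C) = 2 + 2·[(-0.08)] = 2 − 0.16 = 1.84.
Because errors are independent across components, Cov(Tᵢ,Tⱼ) = Cov(Xᵢ,Xⱼ); the off-diagonal part of the true-score variance is the same as above.
True-score variance = [0.78 + 0.78] − 0.16 = 1.56 − 0.16 = 1.4.
Reliability = 1.4 / 1.84 = 0.761.

0.761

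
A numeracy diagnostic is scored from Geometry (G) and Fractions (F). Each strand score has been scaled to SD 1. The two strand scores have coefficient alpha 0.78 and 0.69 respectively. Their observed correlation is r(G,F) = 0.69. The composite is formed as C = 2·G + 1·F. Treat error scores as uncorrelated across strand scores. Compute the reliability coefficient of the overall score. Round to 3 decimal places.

0.847

Var(C) = 2² + 1 + 2·[2·0.69] = 5 + 2.76 = 7.76.
With uncorrelated errors the cross-covariances are all true-score covariance, so they carry over unchanged; only the diagonal terms shrink to ρᵢσᵢ².
True-score variance = [2²·0.78 + 0.69] + 2.76 = 3.81 + 2.76 = 6.57.
Reliability = 6.57 / 7.76 = 0.847.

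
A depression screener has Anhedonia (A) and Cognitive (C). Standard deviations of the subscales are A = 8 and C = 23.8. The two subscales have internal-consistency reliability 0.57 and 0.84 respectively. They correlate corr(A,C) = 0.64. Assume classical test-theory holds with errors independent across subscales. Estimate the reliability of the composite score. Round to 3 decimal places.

Var(A+C) = 8² + 23.8² + 2·[8·23.8·0.64] = 630.44 + 243.712 = 874.152.
Under uncorrelated errors the observed covariances equal the true-score covariances, so only the own-variance terms attenuate.
True-score variance = [8²·0.57 + 23.8²·0.84] + 243.712 = 512.29 + 243.712 = 756.002.
Reliability = 756.002 / 874.152 = 0.865.

0.865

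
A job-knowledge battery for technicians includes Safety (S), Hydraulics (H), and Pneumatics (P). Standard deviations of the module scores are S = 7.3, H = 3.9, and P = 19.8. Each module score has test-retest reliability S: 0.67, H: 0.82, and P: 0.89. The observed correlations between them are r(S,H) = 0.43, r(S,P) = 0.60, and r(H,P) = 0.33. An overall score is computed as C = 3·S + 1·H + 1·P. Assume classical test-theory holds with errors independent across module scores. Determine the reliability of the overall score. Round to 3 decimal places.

Var(C) = 3²·7.3² + 3.9² + 19.8² + 2·[3·7.3·3.9·0.43 + 3·7.3·19.8·0.60 + 3.9·19.8·0.33] = 886.86 + 644.762 = 1531.62.
Because errors are independent across components, Cov(Tᵢ,Tⱼ) = Cov(Xᵢ,Xⱼ); the off-diagonal part of the true-score variance is the same as above.
True-score variance = [3²·7.3²·0.67 + 3.9²·0.82 + 19.8²·0.89] + 644.762 = 682.727 + 644.762 = 1327.49.
Reliability = 1327.49 / 1531.62 = 0.867.

0.867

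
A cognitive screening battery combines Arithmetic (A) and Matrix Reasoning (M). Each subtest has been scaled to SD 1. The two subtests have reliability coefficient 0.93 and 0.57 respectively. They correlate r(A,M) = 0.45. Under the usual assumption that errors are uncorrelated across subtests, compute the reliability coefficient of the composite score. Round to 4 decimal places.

Var(A+M) = 2 + 2·[0.45] = 2 + 0.9 = 2.9.
Under uncorrelated errors the observed covariances equal the true-score covariances, so only the own-variance terms attenuate.
True-score variance = [0.93 + 0.57] + 0.9 = 1.5 + 0.9 = 2.4.
Reliability = 2.4 / 2.9 = 0.8276.

0.8276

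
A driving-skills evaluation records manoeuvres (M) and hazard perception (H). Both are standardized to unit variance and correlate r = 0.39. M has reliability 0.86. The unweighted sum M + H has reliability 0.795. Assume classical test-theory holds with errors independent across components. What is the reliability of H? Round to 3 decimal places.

0.570

Var(M+H) = 2 + 2·0.39 = 2.780.
True-score variance = ρ_M + ρ_H + 2·0.39, so 0.795 = (0.86 + ρ_H + 0.78) / 2.780.
ρ_H = 0.795·2.780 − 0.86 − 0.78 = 0.570.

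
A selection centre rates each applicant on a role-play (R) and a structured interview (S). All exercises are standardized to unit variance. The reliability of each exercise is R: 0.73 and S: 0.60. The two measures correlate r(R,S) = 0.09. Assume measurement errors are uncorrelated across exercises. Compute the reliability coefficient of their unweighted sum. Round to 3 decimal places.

0.693

Var(R+S) = 2 + 2·[0.09] = 2 + 0.18 = 2.18.
Because errors are independent across components, Cov(Tᵢ,Tⱼ) = Cov(Xᵢ,Xⱼ); the off-diagonal part of the true-score variance is the same as above.
True-score variance = [0.73 + 0.60] + 0.18 = 1.33 + 0.18 = 1.51.
Reliability = 1.51 / 2.18 = 0.693.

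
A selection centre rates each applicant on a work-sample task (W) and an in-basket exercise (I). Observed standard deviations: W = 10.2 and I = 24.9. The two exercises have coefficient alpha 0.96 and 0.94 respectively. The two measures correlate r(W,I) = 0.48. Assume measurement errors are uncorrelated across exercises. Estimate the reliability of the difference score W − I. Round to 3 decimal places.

Var(W−I) = 10.2² + 24.9² − 2·10.2·24.9·0.48 = 724.05 − 243.821 = 480.229.
Because errors are independent across components, Cov(Tᵢ,Tⱼ) = Cov(Xᵢ,Xⱼ); the off-diagonal part of the true-score variance is the same as above.
True-score variance = [10.2²·0.96 + 24.9²·0.94] − 243.821 = 682.688 − 243.821 = 438.867.
Reliability = 438.867 / 480.229 = 0.914.

0.914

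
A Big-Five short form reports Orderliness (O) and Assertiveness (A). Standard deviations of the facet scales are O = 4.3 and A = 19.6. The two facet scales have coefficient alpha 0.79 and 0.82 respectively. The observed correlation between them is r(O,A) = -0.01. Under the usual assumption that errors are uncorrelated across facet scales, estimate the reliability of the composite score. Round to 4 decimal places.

0.8179

Var(O+A) = 4.3² + 19.6² + 2·[4.3·19.6·(-0.01)] = 402.65 − 1.6856 = 400.964.
Because errors are independent across components, Cov(Tᵢ,Tⱼ) = Cov(Xᵢ,Xⱼ); the off-diagonal part of the true-score variance is the same as above.
True-score variance = [4.3²·0.79 + 19.6²·0.82] − 1.6856 = 329.618 − 1.6856 = 327.933.
Reliability = 327.933 / 400.964 = 0.8179.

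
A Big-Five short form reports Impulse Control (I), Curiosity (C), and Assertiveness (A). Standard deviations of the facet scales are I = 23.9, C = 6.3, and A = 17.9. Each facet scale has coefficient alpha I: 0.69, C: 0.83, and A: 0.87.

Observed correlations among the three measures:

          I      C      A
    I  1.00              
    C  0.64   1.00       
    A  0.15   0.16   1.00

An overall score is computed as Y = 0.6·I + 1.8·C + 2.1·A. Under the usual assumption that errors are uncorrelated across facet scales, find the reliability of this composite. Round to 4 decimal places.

0.8805

Var(Y) = 0.6²·23.9² + 1.8²·6.3² + 2.1²·17.9² + 2·[1.08·23.9·6.3·0.64 + 1.26·23.9·17.9·0.15 + 3.78·6.3·17.9·0.16] = 1747.24 + 506.267 = 2253.51.
Under uncorrelated errors the observed covariances equal the true-score covariances, so only the own-variance terms attenuate.
True-score variance = [0.6²·23.9²·0.69 + 1.8²·6.3²·0.83 + 2.1²·17.9²·0.87] + 506.267 = 1477.94 + 506.267 = 1984.21.
Reliability = 1984.21 / 2253.51 = 0.8805.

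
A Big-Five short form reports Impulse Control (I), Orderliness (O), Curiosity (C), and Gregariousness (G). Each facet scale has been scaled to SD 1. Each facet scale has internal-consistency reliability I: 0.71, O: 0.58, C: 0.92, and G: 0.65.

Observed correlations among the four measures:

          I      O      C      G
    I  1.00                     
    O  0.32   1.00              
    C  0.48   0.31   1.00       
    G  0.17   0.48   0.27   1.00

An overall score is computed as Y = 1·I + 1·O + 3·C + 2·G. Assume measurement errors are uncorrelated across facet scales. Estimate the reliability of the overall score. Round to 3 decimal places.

0.892

Var(Y) = 1 + 1 + 3² + 2² + 2·[0.32 + 3·0.48 + 2·0.17 + 3·0.31 + 2·0.48 + 6·0.27] = 15 + 11.22 = 26.22.
Because errors are independent across components, Cov(Tᵢ,Tⱼ) = Cov(Xᵢ,Xⱼ); the off-diagonal part of the true-score variance is the same as above.
True-score variance = [0.71 + 0.58 + 3²·0.92 + 2²·0.65] + 11.22 = 12.17 + 11.22 = 23.39.
Reliability = 23.39 / 26.22 = 0.892.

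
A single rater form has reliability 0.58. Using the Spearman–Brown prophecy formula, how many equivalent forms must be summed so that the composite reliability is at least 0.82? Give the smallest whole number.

4

k ≥ ρ*(1−ρ₁)/(ρ₁(1−ρ*)) = 0.82·0.42 / (0.58·0.18) = 3.299.
Smallest integer k = 4.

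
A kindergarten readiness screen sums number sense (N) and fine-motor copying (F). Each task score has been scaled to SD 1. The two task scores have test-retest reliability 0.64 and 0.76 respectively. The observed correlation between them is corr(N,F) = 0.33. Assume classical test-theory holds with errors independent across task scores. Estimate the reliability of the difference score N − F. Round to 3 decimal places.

Var(N−F) = 1 + 1 − 2·0.33 = 2 − 0.66 = 1.34.
With uncorrelated errors the cross-covariances are all true-score covariance, so they carry over unchanged; only the diagonal terms shrink to ρᵢσᵢ².
True-score variance = [0.64 + 0.76] − 0.66 = 1.4 − 0.66 = 0.74.
Reliability = 0.74 / 1.34 = 0.552.

0.552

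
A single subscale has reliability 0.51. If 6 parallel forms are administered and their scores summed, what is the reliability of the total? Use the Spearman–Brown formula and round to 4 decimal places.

0.8620

ρ_k = kρ / (1 + (k−1)ρ) = 6·0.51 / (1 + 5·0.51) = 3.060 / 3.550 = 0.8620.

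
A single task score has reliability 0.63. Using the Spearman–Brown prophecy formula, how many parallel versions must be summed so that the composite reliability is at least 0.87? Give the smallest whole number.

4

k ≥ ρ*(1−ρ₁)/(ρ₁(1−ρ*)) = 0.87·0.37 / (0.63·0.13) = 3.930.
Smallest integer k = 4.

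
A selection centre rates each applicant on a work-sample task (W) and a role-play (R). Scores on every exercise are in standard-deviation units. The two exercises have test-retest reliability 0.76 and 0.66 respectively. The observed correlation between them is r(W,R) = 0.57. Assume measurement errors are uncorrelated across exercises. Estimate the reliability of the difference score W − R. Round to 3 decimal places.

Var(W−R) = 1 + 1 − 2·0.57 = 2 − 1.14 = 0.86.
Under uncorrelated errors the observed covariances equal the true-score covariances, so only the own-variance terms attenuate.
True-score variance = [0.76 + 0.66] − 1.14 = 1.42 − 1.14 = 0.28.
Reliability = 0.28 / 0.86 = 0.326.

0.326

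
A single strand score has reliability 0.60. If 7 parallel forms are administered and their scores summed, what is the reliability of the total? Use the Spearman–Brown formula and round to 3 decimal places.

0.913

ρ_k = kρ / (1 + (k−1)ρ) = 7·0.60 / (1 + 6·0.60) = 4.200 / 4.600 = 0.913.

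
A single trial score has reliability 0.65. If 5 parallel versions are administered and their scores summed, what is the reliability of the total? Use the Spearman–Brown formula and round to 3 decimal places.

ρ_k = kρ / (1 + (k−1)ρ) = 5·0.65 / (1 + 4·0.65) = 3.250 / 3.600 = 0.903.

0.903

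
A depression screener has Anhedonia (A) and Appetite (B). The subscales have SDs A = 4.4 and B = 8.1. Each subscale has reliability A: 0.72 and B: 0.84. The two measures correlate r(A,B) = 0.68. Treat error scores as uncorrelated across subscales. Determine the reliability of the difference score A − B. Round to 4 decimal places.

0.5639

Var(A−B) = 4.4² + 8.1² − 2·4.4·8.1·0.68 = 84.97 − 48.4704 = 36.4996.
Because errors are independent across components, Cov(Tᵢ,Tⱼ) = Cov(Xᵢ,Xⱼ); the off-diagonal part of the true-score variance is the same as above.
True-score variance = [4.4²·0.72 + 8.1²·0.84] − 48.4704 = 69.0516 − 48.4704 = 20.5812.
Reliability = 20.5812 / 36.4996 = 0.5639.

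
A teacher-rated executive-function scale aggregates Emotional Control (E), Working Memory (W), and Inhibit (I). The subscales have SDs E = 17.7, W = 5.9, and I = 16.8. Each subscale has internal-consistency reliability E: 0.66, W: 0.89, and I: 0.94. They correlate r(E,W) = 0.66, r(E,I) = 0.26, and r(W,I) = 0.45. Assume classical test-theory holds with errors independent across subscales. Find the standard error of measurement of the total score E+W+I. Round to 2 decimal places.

11.28

Var(total) = 630.34 + 381.683 = 1012.02.
True-score variance = 503.058 + 381.683 = 884.741, so reliability = 0.8742.
Error variance = 1012.02 − 884.741 = 127.282; SEM = √127.282 = 11.28.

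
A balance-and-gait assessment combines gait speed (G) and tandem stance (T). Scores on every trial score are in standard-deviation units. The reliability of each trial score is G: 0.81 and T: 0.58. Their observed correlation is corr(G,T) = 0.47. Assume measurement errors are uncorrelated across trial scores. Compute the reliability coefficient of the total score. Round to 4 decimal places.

Var(G+T) = 2 + 2·[0.47] = 2 + 0.94 = 2.94.
Under uncorrelated errors the observed covariances equal the true-score covariances, so only the own-variance terms attenuate.
True-score variance = [0.81 + 0.58] + 0.94 = 1.39 + 0.94 = 2.33.
Reliability = 2.33 / 2.94 = 0.7925.

0.7925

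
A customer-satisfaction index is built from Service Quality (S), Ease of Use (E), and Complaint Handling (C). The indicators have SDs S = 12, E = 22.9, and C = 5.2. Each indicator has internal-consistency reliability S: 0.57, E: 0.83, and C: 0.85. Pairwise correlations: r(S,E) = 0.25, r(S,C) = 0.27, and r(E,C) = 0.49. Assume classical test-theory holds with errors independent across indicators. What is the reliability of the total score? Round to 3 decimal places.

Var(S+E+C) = 12² + 22.9² + 5.2² + 2·[12·22.9·0.25 + 12·5.2·0.27 + 22.9·5.2·0.49] = 695.45 + 287.794 = 983.244.
Because errors are independent across components, Cov(Tᵢ,Tⱼ) = Cov(Xᵢ,Xⱼ); the off-diagonal part of the true-score variance is the same as above.
True-score variance = [12²·0.57 + 22.9²·0.83 + 5.2²·0.85] + 287.794 = 540.324 + 287.794 = 828.119.
Reliability = 828.119 / 983.244 = 0.842.

0.842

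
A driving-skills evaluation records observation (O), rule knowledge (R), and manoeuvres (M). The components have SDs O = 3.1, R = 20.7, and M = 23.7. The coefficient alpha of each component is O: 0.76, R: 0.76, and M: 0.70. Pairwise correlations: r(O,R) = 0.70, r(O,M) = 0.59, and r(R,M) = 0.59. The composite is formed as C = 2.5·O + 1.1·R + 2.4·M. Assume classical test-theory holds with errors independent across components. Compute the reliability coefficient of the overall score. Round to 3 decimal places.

Var(C) = 2.5²·3.1² + 1.1²·20.7² + 2.4²·23.7² + 2·[2.75·3.1·20.7·0.70 + 6·3.1·23.7·0.59 + 2.64·20.7·23.7·0.59] = 3813.87 + 2295.51 = 6109.38.
With uncorrelated errors the cross-covariances are all true-score covariance, so they carry over unchanged; only the diagonal terms shrink to ρᵢσᵢ².
True-score variance = [2.5²·3.1²·0.76 + 1.1²·20.7²·0.76 + 2.4²·23.7²·0.70] + 2295.51 = 2704.42 + 2295.51 = 4999.93.
Reliability = 4999.93 / 6109.38 = 0.818.

0.818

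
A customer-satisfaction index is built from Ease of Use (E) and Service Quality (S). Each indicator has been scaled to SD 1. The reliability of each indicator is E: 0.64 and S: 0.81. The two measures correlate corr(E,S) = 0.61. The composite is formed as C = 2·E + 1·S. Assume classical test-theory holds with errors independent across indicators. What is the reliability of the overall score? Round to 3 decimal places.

Var(C) = 2² + 1 + 2·[2·0.61] = 5 + 2.44 = 7.44.
Under uncorrelated errors the observed covariances equal the true-score covariances, so only the own-variance terms attenuate.
True-score variance = [2²·0.64 + 0.81] + 2.44 = 3.37 + 2.44 = 5.81.
Reliability = 5.81 / 7.44 = 0.781.

0.781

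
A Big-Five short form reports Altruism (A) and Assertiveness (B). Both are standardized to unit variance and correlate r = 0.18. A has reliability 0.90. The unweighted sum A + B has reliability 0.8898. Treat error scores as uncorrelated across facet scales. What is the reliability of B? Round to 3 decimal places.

0.840

Var(A+B) = 2 + 2·0.18 = 2.360.
True-score variance = ρ_A + ρ_B + 2·0.18, so 0.8898 = (0.90 + ρ_B + 0.36) / 2.360.
ρ_B = 0.8898·2.360 − 0.90 − 0.36 = 0.840.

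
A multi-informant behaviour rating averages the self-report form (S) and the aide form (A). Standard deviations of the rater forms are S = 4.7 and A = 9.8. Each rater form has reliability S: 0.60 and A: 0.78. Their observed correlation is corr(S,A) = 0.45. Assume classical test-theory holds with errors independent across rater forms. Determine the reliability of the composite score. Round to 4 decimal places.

Var(S+A) = 4.7² + 9.8² + 2·[4.7·9.8·0.45] = 118.13 + 41.454 = 159.584.
With uncorrelated errors the cross-covariances are all true-score covariance, so they carry over unchanged; only the diagonal terms shrink to ρᵢσᵢ².
True-score variance = [4.7²·0.60 + 9.8²·0.78] + 41.454 = 88.1652 + 41.454 = 129.619.
Reliability = 129.619 / 159.584 = 0.8122.

0.8122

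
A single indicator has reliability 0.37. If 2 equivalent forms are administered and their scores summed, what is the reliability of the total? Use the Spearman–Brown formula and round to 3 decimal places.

ρ_k = kρ / (1 + (k−1)ρ) = 2·0.37 / (1 + 1·0.37) = 0.740 / 1.370 = 0.540.

0.540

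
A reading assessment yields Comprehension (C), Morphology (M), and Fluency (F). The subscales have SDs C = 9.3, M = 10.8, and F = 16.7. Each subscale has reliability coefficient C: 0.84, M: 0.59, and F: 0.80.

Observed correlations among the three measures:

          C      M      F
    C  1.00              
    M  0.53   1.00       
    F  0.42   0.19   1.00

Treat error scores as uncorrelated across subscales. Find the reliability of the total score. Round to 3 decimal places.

0.851

Var(C+M+F) = 9.3² + 10.8² + 16.7² + 2·[9.3·10.8·0.53 + 9.3·16.7·0.42 + 10.8·16.7·0.19] = 482.02 + 305.464 = 787.484.
Under uncorrelated errors the observed covariances equal the true-score covariances, so only the own-variance terms attenuate.
True-score variance = [9.3²·0.84 + 10.8²·0.59 + 16.7²·0.80] + 305.464 = 364.581 + 305.464 = 670.045.
Reliability = 670.045 / 787.484 = 0.851.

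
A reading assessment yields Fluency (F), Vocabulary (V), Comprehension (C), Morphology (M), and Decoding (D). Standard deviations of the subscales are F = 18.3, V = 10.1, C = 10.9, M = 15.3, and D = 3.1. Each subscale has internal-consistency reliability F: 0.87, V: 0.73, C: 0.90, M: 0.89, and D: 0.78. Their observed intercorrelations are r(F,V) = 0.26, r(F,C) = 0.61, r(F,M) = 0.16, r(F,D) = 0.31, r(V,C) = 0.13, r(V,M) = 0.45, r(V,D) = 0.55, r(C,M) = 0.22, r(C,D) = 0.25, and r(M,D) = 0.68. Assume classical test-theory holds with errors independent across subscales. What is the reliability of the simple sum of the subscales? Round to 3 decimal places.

0.932

Var(F+V+C+M+D) = 18.3² + 10.1² + 10.9² + 15.3² + 3.1² + 2·[18.3·10.1·0.26 + 18.3·10.9·0.61 + 18.3·15.3·0.16 + 18.3·3.1·0.31 + 10.1·10.9·0.13 + 10.1·15.3·0.45 + 10.1·3.1·0.55 + 10.9·15.3·0.22 + 10.9·3.1·0.25 + 15.3·3.1·0.68] = 799.41 + 821.154 = 1620.56.
Because errors are independent across components, Cov(Tᵢ,Tⱼ) = Cov(Xᵢ,Xⱼ); the off-diagonal part of the true-score variance is the same as above.
True-score variance = [18.3²·0.87 + 10.1²·0.73 + 10.9²·0.90 + 15.3²·0.89 + 3.1²·0.78] + 821.154 = 688.587 + 821.154 = 1509.74.
Reliability = 1509.74 / 1620.56 = 0.932.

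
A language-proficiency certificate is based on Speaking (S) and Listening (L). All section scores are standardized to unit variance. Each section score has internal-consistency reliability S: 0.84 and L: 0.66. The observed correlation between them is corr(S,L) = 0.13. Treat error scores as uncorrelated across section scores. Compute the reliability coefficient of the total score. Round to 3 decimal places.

0.779

Var(S+L) = 2 + 2·[0.13] = 2 + 0.26 = 2.26.
Under uncorrelated errors the observed covariances equal the true-score covariances, so only the own-variance terms attenuate.
True-score variance = [0.84 + 0.66] + 0.26 = 1.5 + 0.26 = 1.76.
Reliability = 1.76 / 2.26 = 0.779.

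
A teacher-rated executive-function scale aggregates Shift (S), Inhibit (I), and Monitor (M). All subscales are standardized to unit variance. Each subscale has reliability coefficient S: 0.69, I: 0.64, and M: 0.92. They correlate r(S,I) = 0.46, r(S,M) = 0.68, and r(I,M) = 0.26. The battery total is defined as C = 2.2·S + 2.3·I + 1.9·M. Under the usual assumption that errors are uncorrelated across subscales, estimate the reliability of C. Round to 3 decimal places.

Var(C) = 2.2² + 2.3² + 1.9² + 2·[5.06·0.46 + 4.18·0.68 + 4.37·0.26] = 13.74 + 12.6124 = 26.3524.
With uncorrelated errors the cross-covariances are all true-score covariance, so they carry over unchanged; only the diagonal terms shrink to ρᵢσᵢ².
True-score variance = [2.2²·0.69 + 2.3²·0.64 + 1.9²·0.92] + 12.6124 = 10.0464 + 12.6124 = 22.6588.
Reliability = 22.6588 / 26.3524 = 0.860.

0.860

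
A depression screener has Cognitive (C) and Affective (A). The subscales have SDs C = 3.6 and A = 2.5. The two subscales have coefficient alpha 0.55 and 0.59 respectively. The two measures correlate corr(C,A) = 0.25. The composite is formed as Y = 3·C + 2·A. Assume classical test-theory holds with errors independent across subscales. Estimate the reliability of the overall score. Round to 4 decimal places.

Var(Y) = 3²·3.6² + 2²·2.5² + 2·[6·3.6·2.5·0.25] = 141.64 + 27 = 168.64.
With uncorrelated errors the cross-covariances are all true-score covariance, so they carry over unchanged; only the diagonal terms shrink to ρᵢσᵢ².
True-score variance = [3²·3.6²·0.55 + 2²·2.5²·0.59] + 27 = 78.902 + 27 = 105.902.
Reliability = 105.902 / 168.64 = 0.6280.

0.6280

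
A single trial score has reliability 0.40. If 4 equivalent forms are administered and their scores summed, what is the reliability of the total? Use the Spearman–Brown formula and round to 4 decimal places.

0.7273

ρ_k = kρ / (1 + (k−1)ρ) = 4·0.40 / (1 + 3·0.40) = 1.600 / 2.200 = 0.7273.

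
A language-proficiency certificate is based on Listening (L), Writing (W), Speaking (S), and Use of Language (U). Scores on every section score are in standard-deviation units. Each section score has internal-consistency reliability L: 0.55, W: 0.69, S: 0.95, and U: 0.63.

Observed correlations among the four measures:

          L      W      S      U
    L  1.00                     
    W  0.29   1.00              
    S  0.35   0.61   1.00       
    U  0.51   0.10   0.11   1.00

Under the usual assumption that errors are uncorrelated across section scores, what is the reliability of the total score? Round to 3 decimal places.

0.851

Var(L+W+S+U) = 4 + 2·[0.29 + 0.35 + 0.51 + 0.61 + 0.10 + 0.11] = 4 + 3.94 = 7.94.
With uncorrelated errors the cross-covariances are all true-score covariance, so they carry over unchanged; only the diagonal terms shrink to ρᵢσᵢ².
True-score variance = [0.55 + 0.69 + 0.95 + 0.63] + 3.94 = 2.82 + 3.94 = 6.76.
Reliability = 6.76 / 7.94 = 0.851.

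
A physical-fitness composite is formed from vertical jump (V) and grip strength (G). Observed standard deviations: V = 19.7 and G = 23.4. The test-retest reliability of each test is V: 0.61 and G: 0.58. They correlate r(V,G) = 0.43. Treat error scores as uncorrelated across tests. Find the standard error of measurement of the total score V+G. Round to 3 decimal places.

Var(total) = 935.65 + 396.443 = 1332.09.
True-score variance = 554.32 + 396.443 = 950.763, so reliability = 0.7137.
Error variance = 1332.09 − 950.763 = 381.33; SEM = √381.33 = 19.528.

19.528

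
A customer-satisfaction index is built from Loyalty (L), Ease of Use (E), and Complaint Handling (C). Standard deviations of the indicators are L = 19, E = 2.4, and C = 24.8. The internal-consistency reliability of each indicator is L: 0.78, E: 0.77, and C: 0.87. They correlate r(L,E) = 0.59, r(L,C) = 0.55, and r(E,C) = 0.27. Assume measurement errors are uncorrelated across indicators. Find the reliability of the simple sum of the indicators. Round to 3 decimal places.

0.899

Var(L+E+C) = 19² + 2.4² + 24.8² + 2·[19·2.4·0.59 + 19·24.8·0.55 + 2.4·24.8·0.27] = 981.8 + 604.269 = 1586.07.
With uncorrelated errors the cross-covariances are all true-score covariance, so they carry over unchanged; only the diagonal terms shrink to ρᵢσᵢ².
True-score variance = [19²·0.78 + 2.4²·0.77 + 24.8²·0.87] + 604.269 = 821.1 + 604.269 = 1425.37.
Reliability = 1425.37 / 1586.07 = 0.899.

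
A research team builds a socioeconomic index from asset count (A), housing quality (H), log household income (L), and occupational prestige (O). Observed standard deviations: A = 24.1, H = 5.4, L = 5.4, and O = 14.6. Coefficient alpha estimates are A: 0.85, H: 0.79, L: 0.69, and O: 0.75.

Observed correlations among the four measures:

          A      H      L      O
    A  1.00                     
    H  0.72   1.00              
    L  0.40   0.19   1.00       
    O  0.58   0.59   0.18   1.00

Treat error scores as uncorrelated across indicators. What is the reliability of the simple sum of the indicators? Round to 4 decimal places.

0.9076

Var(A+H+L+O) = 24.1² + 5.4² + 5.4² + 14.6² + 2·[24.1·5.4·0.72 + 24.1·5.4·0.40 + 24.1·14.6·0.58 + 5.4·5.4·0.19 + 5.4·14.6·0.59 + 5.4·14.6·0.18] = 852.29 + 832.166 = 1684.46.
Because errors are independent across components, Cov(Tᵢ,Tⱼ) = Cov(Xᵢ,Xⱼ); the off-diagonal part of the true-score variance is the same as above.
True-score variance = [24.1²·0.85 + 5.4²·0.79 + 5.4²·0.69 + 14.6²·0.75] + 832.166 = 696.715 + 832.166 = 1528.88.
Reliability = 1528.88 / 1684.46 = 0.9076.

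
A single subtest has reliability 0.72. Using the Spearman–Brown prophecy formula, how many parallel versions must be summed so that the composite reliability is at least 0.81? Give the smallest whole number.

k ≥ ρ*(1−ρ₁)/(ρ₁(1−ρ*)) = 0.81·0.28 / (0.72·0.19) = 1.658.
Smallest integer k = 2.

2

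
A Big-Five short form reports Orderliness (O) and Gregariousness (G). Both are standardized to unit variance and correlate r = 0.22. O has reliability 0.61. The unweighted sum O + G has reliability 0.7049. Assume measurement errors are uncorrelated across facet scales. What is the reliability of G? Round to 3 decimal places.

Var(O+G) = 2 + 2·0.22 = 2.440.
True-score variance = ρ_O + ρ_G + 2·0.22, so 0.7049 = (0.61 + ρ_G + 0.44) / 2.440.
ρ_G = 0.7049·2.440 − 0.61 − 0.44 = 0.670.

0.670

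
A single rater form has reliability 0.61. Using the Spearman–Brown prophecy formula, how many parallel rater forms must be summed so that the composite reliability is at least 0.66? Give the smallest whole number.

k ≥ ρ*(1−ρ₁)/(ρ₁(1−ρ*)) = 0.66·0.39 / (0.61·0.34) = 1.241.
Smallest integer k = 2.

2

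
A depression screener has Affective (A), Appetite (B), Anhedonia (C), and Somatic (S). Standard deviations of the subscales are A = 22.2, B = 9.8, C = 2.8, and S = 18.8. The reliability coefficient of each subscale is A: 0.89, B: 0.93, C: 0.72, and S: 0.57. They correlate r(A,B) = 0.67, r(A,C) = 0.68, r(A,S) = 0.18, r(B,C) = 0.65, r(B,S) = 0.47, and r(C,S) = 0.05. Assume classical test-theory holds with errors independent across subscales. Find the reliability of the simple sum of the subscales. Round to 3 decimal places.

0.873

Var(A+B+C+S) = 22.2² + 9.8² + 2.8² + 18.8² + 2·[22.2·9.8·0.67 + 22.2·2.8·0.68 + 22.2·18.8·0.18 + 9.8·2.8·0.65 + 9.8·18.8·0.47 + 2.8·18.8·0.05] = 950.16 + 740.439 = 1690.6.
Because errors are independent across components, Cov(Tᵢ,Tⱼ) = Cov(Xᵢ,Xⱼ); the off-diagonal part of the true-score variance is the same as above.
True-score variance = [22.2²·0.89 + 9.8²·0.93 + 2.8²·0.72 + 18.8²·0.57] + 740.439 = 735.05 + 740.439 = 1475.49.
Reliability = 1475.49 / 1690.6 = 0.873.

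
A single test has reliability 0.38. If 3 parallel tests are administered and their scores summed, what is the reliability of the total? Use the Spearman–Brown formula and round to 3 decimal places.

0.648

ρ_k = kρ / (1 + (k−1)ρ) = 3·0.38 / (1 + 2·0.38) = 1.140 / 1.760 = 0.648.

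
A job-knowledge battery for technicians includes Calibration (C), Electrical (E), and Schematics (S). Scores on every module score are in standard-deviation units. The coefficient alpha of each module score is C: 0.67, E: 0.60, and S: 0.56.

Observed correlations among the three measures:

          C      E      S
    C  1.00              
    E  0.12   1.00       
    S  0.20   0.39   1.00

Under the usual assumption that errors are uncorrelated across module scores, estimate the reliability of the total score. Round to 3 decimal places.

0.735

Var(C+E+S) = 3 + 2·[0.12 + 0.20 + 0.39] = 3 + 1.42 = 4.42.
Because errors are independent across components, Cov(Tᵢ,Tⱼ) = Cov(Xᵢ,Xⱼ); the off-diagonal part of the true-score variance is the same as above.
True-score variance = [0.67 + 0.60 + 0.56] + 1.42 = 1.83 + 1.42 = 3.25.
Reliability = 3.25 / 4.42 = 0.735.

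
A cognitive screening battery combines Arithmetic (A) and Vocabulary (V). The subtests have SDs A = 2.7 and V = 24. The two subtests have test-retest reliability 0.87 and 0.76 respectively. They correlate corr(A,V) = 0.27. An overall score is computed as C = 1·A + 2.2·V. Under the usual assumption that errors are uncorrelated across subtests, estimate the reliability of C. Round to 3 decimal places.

Var(C) = 2.7² + 2.2²·24² + 2·[2.2·2.7·24·0.27] = 2795.13 + 76.9824 = 2872.11.
Because errors are independent across components, Cov(Tᵢ,Tⱼ) = Cov(Xᵢ,Xⱼ); the off-diagonal part of the true-score variance is the same as above.
True-score variance = [2.7²·0.87 + 2.2²·24²·0.76] + 76.9824 = 2125.1 + 76.9824 = 2202.08.
Reliability = 2202.08 / 2872.11 = 0.767.

0.767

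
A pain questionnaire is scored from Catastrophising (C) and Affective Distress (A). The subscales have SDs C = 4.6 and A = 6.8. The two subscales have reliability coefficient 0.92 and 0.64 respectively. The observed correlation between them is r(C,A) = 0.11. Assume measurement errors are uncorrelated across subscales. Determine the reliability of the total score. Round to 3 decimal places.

0.753

Var(C+A) = 4.6² + 6.8² + 2·[4.6·6.8·0.11] = 67.4 + 6.8816 = 74.2816.
With uncorrelated errors the cross-covariances are all true-score covariance, so they carry over unchanged; only the diagonal terms shrink to ρᵢσᵢ².
True-score variance = [4.6²·0.92 + 6.8²·0.64] + 6.8816 = 49.0608 + 6.8816 = 55.9424.
Reliability = 55.9424 / 74.2816 = 0.753.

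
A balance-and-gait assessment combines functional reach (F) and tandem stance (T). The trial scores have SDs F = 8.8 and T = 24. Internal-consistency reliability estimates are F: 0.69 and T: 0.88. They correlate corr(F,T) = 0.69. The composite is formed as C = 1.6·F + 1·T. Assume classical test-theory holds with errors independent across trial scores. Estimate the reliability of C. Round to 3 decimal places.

Var(C) = 1.6²·8.8² + 24² + 2·[1.6·8.8·24·0.69] = 774.246 + 466.33 = 1240.58.
Because errors are independent across components, Cov(Tᵢ,Tⱼ) = Cov(Xᵢ,Xⱼ); the off-diagonal part of the true-score variance is the same as above.
True-score variance = [1.6²·8.8²·0.69 + 24²·0.88] + 466.33 = 643.67 + 466.33 = 1110.
Reliability = 1110 / 1240.58 = 0.895.

0.895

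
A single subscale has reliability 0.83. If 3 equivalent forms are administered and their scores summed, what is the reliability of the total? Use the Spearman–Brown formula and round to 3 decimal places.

ρ_k = kρ / (1 + (k−1)ρ) = 3·0.83 / (1 + 2·0.83) = 2.490 / 2.660 = 0.936.

0.936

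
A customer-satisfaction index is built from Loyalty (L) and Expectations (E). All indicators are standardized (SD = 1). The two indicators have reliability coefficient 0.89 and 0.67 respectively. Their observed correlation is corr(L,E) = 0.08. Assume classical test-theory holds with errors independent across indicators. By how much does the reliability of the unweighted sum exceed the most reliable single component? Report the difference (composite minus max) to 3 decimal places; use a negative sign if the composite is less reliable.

Var(sum) = 2 + 0.16 = 2.16; true-score variance = 1.56 + 0.16 = 1.72; composite reliability = 0.7963.
Max component reliability = 0.8900.
Difference = 0.7963 − 0.8900 = -0.094.

-0.094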